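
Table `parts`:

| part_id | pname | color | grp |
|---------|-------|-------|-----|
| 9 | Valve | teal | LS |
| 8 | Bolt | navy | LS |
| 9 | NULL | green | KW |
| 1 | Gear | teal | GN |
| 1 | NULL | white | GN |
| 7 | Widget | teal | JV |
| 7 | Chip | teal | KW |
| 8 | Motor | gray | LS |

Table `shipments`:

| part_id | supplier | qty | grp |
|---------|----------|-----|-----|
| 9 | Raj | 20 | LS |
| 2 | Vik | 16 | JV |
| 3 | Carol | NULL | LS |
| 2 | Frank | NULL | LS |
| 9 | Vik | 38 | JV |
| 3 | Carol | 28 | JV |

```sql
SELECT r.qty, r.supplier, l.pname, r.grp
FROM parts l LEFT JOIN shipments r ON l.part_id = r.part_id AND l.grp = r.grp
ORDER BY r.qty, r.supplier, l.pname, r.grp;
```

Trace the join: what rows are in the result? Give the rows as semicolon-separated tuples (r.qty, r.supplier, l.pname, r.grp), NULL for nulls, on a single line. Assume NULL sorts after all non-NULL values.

(20, Raj, Valve, LS); (NULL, NULL, Bolt, NULL); (NULL, NULL, Chip, NULL); (NULL, NULL, Gear, NULL); (NULL, NULL, Motor, NULL); (NULL, NULL, Widget, NULL); (NULL, NULL, NULL, NULL); (NULL, NULL, NULL, NULL)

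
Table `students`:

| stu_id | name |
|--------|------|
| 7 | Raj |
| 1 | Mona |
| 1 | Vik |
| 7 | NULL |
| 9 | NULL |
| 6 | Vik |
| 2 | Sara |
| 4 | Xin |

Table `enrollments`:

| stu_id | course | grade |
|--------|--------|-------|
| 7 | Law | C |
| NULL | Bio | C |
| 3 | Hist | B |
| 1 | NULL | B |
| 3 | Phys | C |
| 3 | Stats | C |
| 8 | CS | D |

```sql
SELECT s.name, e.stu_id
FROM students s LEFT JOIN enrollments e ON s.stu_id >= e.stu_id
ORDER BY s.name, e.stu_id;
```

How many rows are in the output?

27

LEFT JOIN keeps every row from `students`; unmatched rows get NULL for `enrollments`'s columns.
Matching on s.stu_id >= e.stu_id. A NULL in a compared column never satisfies the condition.
- stu_id=7: 5 matching e row(s), so 5 row(s) emitted.
- stu_id=1: 1 matching e row(s), so 1 row(s) emitted.
- stu_id=1: 1 matching e row(s), so 1 row(s) emitted.
- stu_id=7: 5 matching e row(s), so 5 row(s) emitted.
- stu_id=9: 6 matching e row(s), so 6 row(s) emitted.
- stu_id=6: 4 matching e row(s), so 4 row(s) emitted.
- stu_id=2: 1 matching e row(s), so 1 row(s) emitted.
- stu_id=4: 4 matching e row(s), so 4 row(s) emitted.
Total: 27 rows.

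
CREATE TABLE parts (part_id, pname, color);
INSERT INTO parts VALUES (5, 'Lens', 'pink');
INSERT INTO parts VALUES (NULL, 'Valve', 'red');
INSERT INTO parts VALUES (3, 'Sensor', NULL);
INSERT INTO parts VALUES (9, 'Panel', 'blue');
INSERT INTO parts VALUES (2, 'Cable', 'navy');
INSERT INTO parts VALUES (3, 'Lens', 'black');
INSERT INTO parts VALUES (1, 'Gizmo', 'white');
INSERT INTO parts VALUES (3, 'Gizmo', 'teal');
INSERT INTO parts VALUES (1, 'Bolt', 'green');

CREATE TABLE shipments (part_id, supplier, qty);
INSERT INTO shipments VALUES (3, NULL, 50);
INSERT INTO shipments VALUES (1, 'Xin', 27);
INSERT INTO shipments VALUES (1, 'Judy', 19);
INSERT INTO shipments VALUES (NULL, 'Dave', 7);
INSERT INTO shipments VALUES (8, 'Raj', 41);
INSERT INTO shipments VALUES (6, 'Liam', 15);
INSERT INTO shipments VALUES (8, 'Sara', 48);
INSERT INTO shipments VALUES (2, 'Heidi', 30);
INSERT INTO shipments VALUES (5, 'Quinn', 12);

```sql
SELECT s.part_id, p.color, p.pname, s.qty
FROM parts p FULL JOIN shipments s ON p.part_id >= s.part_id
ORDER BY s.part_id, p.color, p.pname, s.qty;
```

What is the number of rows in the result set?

FULL OUTER JOIN keeps every row from both sides; unmatched rows get NULL for the other side's columns.
Matching on p.part_id >= s.part_id. A NULL in a compared column never satisfies the condition.
- p[0] part_id=5 → 5 match(es) in s → 5 row(s).
- p[1] part_id=NULL → no match; kept with NULLs on the s side.
- p[2] part_id=3 → 4 match(es) in s → 4 row(s).
- p[3] part_id=9 → 8 match(es) in s → 8 row(s).
- p[4] part_id=2 → 3 match(es) in s → 3 row(s).
- p[5] part_id=3 → 4 match(es) in s → 4 row(s).
- p[6] part_id=1 → 2 match(es) in s → 2 row(s).
- p[7] part_id=3 → 4 match(es) in s → 4 row(s).
- p[8] part_id=1 → 2 match(es) in s → 2 row(s).
- 1 row(s) from s found no p partner → padded with NULL.
Total: 32 matched + 2 padded = 34 rows.

34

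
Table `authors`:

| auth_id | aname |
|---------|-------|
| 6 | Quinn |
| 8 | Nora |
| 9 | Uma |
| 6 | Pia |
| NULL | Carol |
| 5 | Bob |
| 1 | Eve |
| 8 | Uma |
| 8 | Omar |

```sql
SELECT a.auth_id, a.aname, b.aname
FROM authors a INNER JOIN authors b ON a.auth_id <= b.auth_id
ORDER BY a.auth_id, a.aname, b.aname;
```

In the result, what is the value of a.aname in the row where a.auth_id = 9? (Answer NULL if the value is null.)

Uma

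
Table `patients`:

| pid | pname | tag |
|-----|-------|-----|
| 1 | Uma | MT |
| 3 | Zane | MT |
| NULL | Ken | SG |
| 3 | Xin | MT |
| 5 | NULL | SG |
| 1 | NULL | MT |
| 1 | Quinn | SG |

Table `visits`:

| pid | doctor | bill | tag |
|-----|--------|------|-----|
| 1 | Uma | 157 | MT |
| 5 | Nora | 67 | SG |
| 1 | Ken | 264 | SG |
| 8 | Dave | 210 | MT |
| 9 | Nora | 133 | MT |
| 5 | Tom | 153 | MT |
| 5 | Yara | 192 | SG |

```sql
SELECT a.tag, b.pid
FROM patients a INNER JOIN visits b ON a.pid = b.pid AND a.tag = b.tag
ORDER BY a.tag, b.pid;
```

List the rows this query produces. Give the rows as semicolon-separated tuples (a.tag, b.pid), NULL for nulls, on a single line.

(MT, 1); (MT, 1); (SG, 1); (SG, 5); (SG, 5)

INNER JOIN keeps only pairs where the ON condition holds.
Matching on a.pid = b.pid AND a.tag = b.tag. A NULL in a compared column never satisfies the condition.
- pid=1, tag=MT: 1 matching b row(s), so 1 row(s) emitted.
- pid=3, tag=MT: no matching b row, dropped.
- pid=NULL, tag=SG: no matching b row, dropped.
- pid=3, tag=MT: no matching b row, dropped.
- pid=5, tag=SG: 2 matching b row(s), so 2 row(s) emitted.
- pid=1, tag=MT: 1 matching b row(s), so 1 row(s) emitted.
- pid=1, tag=SG: 1 matching b row(s), so 1 row(s) emitted.
After projecting and ordering:
a.tag | b.pid
MT | 1
MT | 1
SG | 1
SG | 5
SG | 5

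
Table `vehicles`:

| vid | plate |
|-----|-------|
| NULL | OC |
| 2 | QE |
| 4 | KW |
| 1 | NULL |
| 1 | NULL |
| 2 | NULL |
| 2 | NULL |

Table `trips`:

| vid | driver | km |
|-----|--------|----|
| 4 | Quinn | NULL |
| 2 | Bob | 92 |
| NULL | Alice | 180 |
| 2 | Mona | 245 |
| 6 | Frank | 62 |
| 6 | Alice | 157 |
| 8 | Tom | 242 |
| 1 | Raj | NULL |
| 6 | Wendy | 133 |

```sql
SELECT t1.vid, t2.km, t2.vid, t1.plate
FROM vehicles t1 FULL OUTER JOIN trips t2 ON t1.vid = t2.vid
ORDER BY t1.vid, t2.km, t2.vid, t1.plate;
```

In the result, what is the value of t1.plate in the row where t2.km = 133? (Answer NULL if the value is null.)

NULL

FULL OUTER JOIN keeps every row from both sides; unmatched rows get NULL for the other side's columns.
Matching on t1.vid = t2.vid. A NULL in a compared column never satisfies the condition.
- t1 (vid=NULL) has no partner → padded with NULL.
- t1 (vid=2) pairs with 2 row(s) of t2.
- t1 (vid=4) pairs with 1 row(s) of t2.
- t1 (vid=1) pairs with 1 row(s) of t2.
- t1 (vid=1) pairs with 1 row(s) of t2.
- t1 (vid=2) pairs with 2 row(s) of t2.
- t1 (vid=2) pairs with 2 row(s) of t2.
- 5 row(s) from t2 found no t1 partner → padded with NULL.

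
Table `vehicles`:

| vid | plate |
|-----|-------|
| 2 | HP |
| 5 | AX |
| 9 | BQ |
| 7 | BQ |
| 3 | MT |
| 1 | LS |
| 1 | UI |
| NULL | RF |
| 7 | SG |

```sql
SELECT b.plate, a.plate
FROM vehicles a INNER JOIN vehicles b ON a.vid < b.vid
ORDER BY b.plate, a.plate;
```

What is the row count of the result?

26

INNER JOIN keeps only pairs where the ON condition holds.
Matching on a.vid < b.vid. A NULL in a compared column never satisfies the condition.
Matched pairs: 26.
Total: 26 rows.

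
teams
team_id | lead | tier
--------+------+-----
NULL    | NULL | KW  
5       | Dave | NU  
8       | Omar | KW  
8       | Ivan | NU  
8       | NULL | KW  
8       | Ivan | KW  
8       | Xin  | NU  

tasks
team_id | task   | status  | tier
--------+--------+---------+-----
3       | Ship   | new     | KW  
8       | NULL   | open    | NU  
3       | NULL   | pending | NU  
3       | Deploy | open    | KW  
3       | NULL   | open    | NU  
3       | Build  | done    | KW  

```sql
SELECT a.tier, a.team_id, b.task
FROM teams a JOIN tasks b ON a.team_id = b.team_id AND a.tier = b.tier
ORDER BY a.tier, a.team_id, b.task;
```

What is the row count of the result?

INNER JOIN keeps only pairs where the ON condition holds.
Matching on a.team_id = b.team_id AND a.tier = b.tier. A NULL in a compared column never satisfies the condition.
Matched pairs: 2.
Total: 2 rows.

2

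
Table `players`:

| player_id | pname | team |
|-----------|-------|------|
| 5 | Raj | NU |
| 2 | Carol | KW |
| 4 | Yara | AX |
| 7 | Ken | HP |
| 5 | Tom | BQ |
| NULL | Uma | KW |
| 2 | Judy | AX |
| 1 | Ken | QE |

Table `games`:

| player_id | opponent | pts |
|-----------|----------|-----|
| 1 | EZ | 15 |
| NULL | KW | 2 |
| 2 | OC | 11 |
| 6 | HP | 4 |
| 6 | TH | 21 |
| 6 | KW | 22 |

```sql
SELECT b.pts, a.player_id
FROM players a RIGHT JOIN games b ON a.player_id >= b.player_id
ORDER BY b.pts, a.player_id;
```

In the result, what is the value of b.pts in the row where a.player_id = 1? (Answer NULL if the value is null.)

15

RIGHT JOIN keeps every row from `games`; unmatched rows get NULL for `players`'s columns.
Matching on a.player_id >= b.player_id. A NULL in a compared column never satisfies the condition.
- player_id=5: 2 matching b row(s), so 2 row(s) emitted.
- player_id=2: 2 matching b row(s), so 2 row(s) emitted.
- player_id=4: 2 matching b row(s), so 2 row(s) emitted.
- player_id=7: 5 matching b row(s), so 5 row(s) emitted.
- player_id=5: 2 matching b row(s), so 2 row(s) emitted.
- player_id=NULL: no matching b row.
- player_id=2: 2 matching b row(s), so 2 row(s) emitted.
- player_id=1: 1 matching b row(s), so 1 row(s) emitted.
- plus 1 unmatched b row(s), each kept with NULL a columns.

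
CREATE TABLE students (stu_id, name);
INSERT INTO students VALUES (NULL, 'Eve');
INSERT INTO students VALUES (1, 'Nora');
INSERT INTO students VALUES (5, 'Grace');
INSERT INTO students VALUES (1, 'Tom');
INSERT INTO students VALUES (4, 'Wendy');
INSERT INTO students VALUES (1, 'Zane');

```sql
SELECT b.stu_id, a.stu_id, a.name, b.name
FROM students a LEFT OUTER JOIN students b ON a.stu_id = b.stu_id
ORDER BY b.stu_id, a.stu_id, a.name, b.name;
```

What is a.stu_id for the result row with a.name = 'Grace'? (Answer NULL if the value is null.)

LEFT JOIN keeps every row from `students a`; unmatched rows get NULL for `students b`'s columns.
Matching on a.stu_id = b.stu_id. A NULL in a compared column never satisfies the condition.
- a[0] stu_id=NULL → no match; kept with NULLs on the b side.
- a[1] stu_id=1 → 3 match(es) in b → 3 row(s).
- a[2] stu_id=5 → 1 match(es) in b → 1 row(s).
- a[3] stu_id=1 → 3 match(es) in b → 3 row(s).
- a[4] stu_id=4 → 1 match(es) in b → 1 row(s).
- a[5] stu_id=1 → 3 match(es) in b → 3 row(s).

5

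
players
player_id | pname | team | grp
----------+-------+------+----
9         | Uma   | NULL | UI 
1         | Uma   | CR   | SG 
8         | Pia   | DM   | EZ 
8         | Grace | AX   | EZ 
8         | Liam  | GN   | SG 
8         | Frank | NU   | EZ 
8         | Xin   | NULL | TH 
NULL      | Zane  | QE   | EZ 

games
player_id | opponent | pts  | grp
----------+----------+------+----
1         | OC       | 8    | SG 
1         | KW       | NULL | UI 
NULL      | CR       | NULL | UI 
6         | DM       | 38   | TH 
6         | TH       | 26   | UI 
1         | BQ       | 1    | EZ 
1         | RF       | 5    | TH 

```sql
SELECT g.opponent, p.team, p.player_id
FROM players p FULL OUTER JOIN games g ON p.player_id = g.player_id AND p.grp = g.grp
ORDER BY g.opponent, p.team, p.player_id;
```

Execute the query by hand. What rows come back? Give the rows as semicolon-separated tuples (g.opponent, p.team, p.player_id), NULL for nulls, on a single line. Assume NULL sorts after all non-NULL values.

FULL OUTER JOIN keeps every row from both sides; unmatched rows get NULL for the other side's columns.
Matching on p.player_id = g.player_id AND p.grp = g.grp. A NULL in a compared column never satisfies the condition.
Matched pairs: 1; unmatched p rows kept: 7; unmatched g rows kept: 6.

(BQ, NULL, NULL); (CR, NULL, NULL); (DM, NULL, NULL); (KW, NULL, NULL); (OC, CR, 1); (RF, NULL, NULL); (TH, NULL, NULL); (NULL, AX, 8); (NULL, DM, 8); (NULL, GN, 8); (NULL, NU, 8); (NULL, QE, NULL); (NULL, NULL, 8); (NULL, NULL, 9)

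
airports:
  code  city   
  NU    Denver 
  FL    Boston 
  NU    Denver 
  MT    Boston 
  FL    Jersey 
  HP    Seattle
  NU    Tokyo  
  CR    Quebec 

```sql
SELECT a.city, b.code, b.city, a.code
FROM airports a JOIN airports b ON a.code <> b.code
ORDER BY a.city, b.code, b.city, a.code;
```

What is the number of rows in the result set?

48

INNER JOIN keeps only pairs where the ON condition holds.
Matching on a.code <> b.code.
- a (code=NU) pairs with 5 row(s) of b.
- a (code=FL) pairs with 6 row(s) of b.
- a (code=NU) pairs with 5 row(s) of b.
- a (code=MT) pairs with 7 row(s) of b.
- a (code=FL) pairs with 6 row(s) of b.
- a (code=HP) pairs with 7 row(s) of b.
- a (code=NU) pairs with 5 row(s) of b.
- a (code=CR) pairs with 7 row(s) of b.
Total: 48 rows.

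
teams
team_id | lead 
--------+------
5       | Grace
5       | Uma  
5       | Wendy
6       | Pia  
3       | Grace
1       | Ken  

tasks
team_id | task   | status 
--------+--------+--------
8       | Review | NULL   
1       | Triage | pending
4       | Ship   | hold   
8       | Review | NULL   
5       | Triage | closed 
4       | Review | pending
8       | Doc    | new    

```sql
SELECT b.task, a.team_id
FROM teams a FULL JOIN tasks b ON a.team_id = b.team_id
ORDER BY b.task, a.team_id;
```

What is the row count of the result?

FULL OUTER JOIN keeps every row from both sides; unmatched rows get NULL for the other side's columns.
Matching on a.team_id = b.team_id.
Matched pairs: 4; unmatched a rows kept: 2; unmatched b rows kept: 5.
Total: 4 matched + 7 padded = 11 rows.

11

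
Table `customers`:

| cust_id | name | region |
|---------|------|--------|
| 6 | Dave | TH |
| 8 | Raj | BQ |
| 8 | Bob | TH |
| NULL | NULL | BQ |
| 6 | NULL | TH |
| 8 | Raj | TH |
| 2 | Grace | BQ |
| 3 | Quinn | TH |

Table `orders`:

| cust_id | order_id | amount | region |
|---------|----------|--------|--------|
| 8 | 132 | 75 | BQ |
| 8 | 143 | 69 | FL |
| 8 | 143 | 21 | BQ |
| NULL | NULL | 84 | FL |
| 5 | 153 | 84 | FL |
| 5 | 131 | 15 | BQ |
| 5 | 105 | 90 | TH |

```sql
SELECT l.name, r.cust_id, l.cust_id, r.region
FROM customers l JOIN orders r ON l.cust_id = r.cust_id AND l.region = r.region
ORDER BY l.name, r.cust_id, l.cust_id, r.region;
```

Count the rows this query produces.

INNER JOIN keeps only pairs where the ON condition holds.
Matching on l.cust_id = r.cust_id AND l.region = r.region. A NULL in a compared column never satisfies the condition.
- l row (cust_id=6, region=TH): no match → dropped.
- l row (cust_id=8, region=BQ): matches 2 r row(s) → 2 output row(s).
- l row (cust_id=8, region=TH): no match → dropped.
- l row (cust_id=NULL, region=BQ): no match → dropped.
- l row (cust_id=6, region=TH): no match → dropped.
- l row (cust_id=8, region=TH): no match → dropped.
- l row (cust_id=2, region=BQ): no match → dropped.
- l row (cust_id=3, region=TH): no match → dropped.
Total: 2 rows.

2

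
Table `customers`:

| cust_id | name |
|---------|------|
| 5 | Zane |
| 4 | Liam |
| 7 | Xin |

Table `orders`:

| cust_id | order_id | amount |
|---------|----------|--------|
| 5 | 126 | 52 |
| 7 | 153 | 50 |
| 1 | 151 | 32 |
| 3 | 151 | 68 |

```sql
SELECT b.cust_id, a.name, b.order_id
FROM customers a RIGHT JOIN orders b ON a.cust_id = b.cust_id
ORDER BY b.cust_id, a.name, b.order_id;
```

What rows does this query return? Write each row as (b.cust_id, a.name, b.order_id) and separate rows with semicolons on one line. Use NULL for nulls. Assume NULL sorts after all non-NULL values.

(1, NULL, 151); (3, NULL, 151); (5, Zane, 126); (7, Xin, 153)

RIGHT JOIN keeps every row from `orders`; unmatched rows get NULL for `customers`'s columns.
Matching on a.cust_id = b.cust_id.
Matched pairs: 2; unmatched b rows kept: 2.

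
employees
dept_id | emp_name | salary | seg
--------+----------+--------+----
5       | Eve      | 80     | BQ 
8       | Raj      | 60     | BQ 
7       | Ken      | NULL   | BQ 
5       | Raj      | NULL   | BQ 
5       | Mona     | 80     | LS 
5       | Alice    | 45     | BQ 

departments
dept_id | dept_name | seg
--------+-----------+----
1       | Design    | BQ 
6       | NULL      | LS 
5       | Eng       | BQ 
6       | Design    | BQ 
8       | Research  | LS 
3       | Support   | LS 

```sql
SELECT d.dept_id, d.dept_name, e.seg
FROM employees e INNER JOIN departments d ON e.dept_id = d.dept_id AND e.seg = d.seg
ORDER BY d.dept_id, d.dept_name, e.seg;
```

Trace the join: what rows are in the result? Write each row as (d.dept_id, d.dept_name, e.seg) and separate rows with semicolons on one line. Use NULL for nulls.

INNER JOIN keeps only pairs where the ON condition holds.
Matching on e.dept_id = d.dept_id AND e.seg = d.seg.
Matched pairs: 3.

(5, Eng, BQ); (5, Eng, BQ); (5, Eng, BQ)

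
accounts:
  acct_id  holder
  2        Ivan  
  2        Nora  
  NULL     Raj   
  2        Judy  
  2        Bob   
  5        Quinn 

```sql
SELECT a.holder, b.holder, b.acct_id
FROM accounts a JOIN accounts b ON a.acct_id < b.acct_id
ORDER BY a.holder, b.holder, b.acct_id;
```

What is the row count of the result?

4

INNER JOIN keeps only pairs where the ON condition holds.
Matching on a.acct_id < b.acct_id. A NULL in a compared column never satisfies the condition.
Matched pairs: 4.
Total: 4 rows.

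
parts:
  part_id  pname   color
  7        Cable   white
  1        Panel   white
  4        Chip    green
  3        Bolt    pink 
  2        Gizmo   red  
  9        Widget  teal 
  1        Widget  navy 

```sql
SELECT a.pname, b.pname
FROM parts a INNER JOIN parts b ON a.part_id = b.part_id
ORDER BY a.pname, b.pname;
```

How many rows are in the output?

INNER JOIN keeps only pairs where the ON condition holds.
Matching on a.part_id = b.part_id.
Matched pairs: 9.
Total: 9 rows.

9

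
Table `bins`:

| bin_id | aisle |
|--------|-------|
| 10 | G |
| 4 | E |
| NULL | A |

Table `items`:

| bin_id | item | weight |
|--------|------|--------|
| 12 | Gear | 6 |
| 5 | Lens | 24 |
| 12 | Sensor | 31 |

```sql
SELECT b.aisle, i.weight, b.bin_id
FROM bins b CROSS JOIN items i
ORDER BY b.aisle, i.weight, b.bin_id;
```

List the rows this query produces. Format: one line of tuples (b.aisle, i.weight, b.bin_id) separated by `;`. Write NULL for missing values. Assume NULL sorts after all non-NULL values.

(A, 6, NULL); (A, 24, NULL); (A, 31, NULL); (E, 6, 4); (E, 24, 4); (E, 31, 4); (G, 6, 10); (G, 24, 10); (G, 31, 10)

CROSS JOIN pairs every row of `bins` with every row of `items`: 3 × 3 = 9 rows.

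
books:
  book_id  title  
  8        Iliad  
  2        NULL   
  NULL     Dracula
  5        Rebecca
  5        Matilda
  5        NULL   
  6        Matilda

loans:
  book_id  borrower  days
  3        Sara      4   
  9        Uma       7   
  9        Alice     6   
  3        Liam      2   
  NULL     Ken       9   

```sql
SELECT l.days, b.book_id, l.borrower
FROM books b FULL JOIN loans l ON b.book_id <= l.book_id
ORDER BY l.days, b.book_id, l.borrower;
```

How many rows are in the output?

16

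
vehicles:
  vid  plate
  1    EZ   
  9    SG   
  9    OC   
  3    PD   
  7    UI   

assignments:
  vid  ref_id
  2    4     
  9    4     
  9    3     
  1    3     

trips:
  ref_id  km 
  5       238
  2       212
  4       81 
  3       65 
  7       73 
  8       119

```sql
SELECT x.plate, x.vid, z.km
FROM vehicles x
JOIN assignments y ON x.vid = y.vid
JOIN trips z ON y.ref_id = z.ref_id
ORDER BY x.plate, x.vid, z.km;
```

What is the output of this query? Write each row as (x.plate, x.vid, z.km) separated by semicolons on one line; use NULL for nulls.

(EZ, 1, 65); (OC, 9, 65); (OC, 9, 81); (SG, 9, 65); (SG, 9, 81)

Evaluate left to right. First `vehicles x INNER JOIN assignments y` on vid: 5 row(s).
Then INNER JOIN `trips z` on ref_id: keep only rows whose y.ref_id appears in z.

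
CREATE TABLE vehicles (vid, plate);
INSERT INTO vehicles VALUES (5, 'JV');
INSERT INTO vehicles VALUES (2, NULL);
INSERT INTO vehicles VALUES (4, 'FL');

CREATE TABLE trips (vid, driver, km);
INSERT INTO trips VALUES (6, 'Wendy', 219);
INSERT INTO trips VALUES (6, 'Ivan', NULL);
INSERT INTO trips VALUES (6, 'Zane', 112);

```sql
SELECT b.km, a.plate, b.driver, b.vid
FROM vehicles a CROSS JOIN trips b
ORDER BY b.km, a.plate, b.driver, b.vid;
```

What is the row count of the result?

9

CROSS JOIN pairs every row of `vehicles` with every row of `trips`: 3 × 3 = 9 rows.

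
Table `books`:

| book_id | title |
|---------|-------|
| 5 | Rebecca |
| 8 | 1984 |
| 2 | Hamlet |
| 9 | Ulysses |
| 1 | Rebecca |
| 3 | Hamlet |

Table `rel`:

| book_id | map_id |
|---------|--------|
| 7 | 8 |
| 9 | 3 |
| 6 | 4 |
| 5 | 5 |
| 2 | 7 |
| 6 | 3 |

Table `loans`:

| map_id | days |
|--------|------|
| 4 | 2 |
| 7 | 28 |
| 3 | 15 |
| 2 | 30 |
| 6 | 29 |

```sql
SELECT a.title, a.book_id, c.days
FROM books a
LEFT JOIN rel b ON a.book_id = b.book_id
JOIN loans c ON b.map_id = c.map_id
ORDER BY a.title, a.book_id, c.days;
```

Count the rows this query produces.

2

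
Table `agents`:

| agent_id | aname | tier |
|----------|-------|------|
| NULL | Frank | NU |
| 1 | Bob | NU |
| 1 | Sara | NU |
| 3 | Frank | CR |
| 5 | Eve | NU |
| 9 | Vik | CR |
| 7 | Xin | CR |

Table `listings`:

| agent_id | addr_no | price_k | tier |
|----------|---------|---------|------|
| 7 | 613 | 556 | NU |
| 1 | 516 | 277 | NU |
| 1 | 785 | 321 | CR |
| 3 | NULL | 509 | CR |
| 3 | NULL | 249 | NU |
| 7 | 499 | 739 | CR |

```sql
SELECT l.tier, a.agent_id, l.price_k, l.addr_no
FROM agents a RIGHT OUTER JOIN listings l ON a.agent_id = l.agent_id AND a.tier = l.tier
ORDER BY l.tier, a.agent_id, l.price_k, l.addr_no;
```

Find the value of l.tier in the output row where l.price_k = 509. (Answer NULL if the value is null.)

CR

RIGHT JOIN keeps every row from `listings`; unmatched rows get NULL for `agents`'s columns.
Matching on a.agent_id = l.agent_id AND a.tier = l.tier. A NULL in a compared column never satisfies the condition.
- a (agent_id=NULL, tier=NU) has no partner in l.
- a (agent_id=1, tier=NU) pairs with 1 row(s) of l.
- a (agent_id=1, tier=NU) pairs with 1 row(s) of l.
- a (agent_id=3, tier=CR) pairs with 1 row(s) of l.
- a (agent_id=5, tier=NU) has no partner in l.
- a (agent_id=9, tier=CR) has no partner in l.
- a (agent_id=7, tier=CR) pairs with 1 row(s) of l.
- 3 l row(s) had no a match → kept, a columns NULL.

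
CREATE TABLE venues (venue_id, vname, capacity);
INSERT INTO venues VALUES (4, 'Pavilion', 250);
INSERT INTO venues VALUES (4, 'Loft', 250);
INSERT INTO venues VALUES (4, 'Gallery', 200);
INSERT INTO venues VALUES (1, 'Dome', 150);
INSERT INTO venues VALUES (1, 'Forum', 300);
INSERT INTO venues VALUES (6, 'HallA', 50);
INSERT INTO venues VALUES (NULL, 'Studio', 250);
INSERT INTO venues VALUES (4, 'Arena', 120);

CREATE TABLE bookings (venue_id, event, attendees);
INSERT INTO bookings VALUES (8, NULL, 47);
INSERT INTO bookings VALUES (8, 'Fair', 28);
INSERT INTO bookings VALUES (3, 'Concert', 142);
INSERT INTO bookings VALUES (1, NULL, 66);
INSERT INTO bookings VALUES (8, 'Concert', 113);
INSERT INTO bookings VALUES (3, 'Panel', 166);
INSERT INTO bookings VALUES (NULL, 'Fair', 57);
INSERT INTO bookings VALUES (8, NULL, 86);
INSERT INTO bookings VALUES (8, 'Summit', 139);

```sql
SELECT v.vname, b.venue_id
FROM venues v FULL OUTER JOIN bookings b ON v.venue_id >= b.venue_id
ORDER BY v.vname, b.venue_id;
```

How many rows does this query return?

24

FULL OUTER JOIN keeps every row from both sides; unmatched rows get NULL for the other side's columns.
Matching on v.venue_id >= b.venue_id. A NULL in a compared column never satisfies the condition.
- v row (venue_id=4): matches 3 b row(s) → 3 output row(s).
- v row (venue_id=4): matches 3 b row(s) → 3 output row(s).
- v row (venue_id=4): matches 3 b row(s) → 3 output row(s).
- v row (venue_id=1): matches 1 b row(s) → 1 output row(s).
- v row (venue_id=1): matches 1 b row(s) → 1 output row(s).
- v row (venue_id=6): matches 3 b row(s) → 3 output row(s).
- v row (venue_id=NULL): no match → kept, b columns NULL.
- v row (venue_id=4): matches 3 b row(s) → 3 output row(s).
- plus 6 unmatched b row(s), each kept with NULL v columns.
Total: 17 matched + 7 padded = 24 rows.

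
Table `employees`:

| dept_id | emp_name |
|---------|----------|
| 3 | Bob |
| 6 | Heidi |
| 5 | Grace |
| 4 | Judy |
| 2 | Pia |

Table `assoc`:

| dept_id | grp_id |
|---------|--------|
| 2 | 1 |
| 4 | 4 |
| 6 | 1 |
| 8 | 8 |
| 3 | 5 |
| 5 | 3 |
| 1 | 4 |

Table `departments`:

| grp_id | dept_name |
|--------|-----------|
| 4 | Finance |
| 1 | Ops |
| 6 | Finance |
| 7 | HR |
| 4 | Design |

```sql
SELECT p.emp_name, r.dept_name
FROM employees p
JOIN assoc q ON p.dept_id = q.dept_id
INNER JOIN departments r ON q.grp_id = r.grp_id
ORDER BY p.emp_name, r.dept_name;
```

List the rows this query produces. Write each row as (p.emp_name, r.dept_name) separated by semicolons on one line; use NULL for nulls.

Evaluate left to right. First `employees p INNER JOIN assoc q` on dept_id: 5 row(s).
Then INNER JOIN `departments r` on grp_id: keep only rows whose q.grp_id appears in r.

(Heidi, Ops); (Judy, Design); (Judy, Finance); (Pia, Ops)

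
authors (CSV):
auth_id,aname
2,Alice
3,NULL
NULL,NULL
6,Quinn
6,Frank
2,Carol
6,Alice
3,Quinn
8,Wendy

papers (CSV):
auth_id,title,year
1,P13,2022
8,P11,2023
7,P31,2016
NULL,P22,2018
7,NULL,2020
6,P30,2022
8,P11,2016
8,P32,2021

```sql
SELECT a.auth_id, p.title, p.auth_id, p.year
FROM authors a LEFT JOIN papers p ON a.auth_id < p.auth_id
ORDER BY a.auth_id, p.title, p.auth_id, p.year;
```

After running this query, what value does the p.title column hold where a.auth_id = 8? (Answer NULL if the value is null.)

LEFT JOIN keeps every row from `authors`; unmatched rows get NULL for `papers`'s columns.
Matching on a.auth_id < p.auth_id. A NULL in a compared column never satisfies the condition.
- a[0] auth_id=2 → 6 match(es) in p → 6 row(s).
- a[1] auth_id=3 → 6 match(es) in p → 6 row(s).
- a[2] auth_id=NULL → no match; kept with NULLs on the p side.
- a[3] auth_id=6 → 5 match(es) in p → 5 row(s).
- a[4] auth_id=6 → 5 match(es) in p → 5 row(s).
- a[5] auth_id=2 → 6 match(es) in p → 6 row(s).
- a[6] auth_id=6 → 5 match(es) in p → 5 row(s).
- a[7] auth_id=3 → 6 match(es) in p → 6 row(s).
- a[8] auth_id=8 → no match; kept with NULLs on the p side.

NULL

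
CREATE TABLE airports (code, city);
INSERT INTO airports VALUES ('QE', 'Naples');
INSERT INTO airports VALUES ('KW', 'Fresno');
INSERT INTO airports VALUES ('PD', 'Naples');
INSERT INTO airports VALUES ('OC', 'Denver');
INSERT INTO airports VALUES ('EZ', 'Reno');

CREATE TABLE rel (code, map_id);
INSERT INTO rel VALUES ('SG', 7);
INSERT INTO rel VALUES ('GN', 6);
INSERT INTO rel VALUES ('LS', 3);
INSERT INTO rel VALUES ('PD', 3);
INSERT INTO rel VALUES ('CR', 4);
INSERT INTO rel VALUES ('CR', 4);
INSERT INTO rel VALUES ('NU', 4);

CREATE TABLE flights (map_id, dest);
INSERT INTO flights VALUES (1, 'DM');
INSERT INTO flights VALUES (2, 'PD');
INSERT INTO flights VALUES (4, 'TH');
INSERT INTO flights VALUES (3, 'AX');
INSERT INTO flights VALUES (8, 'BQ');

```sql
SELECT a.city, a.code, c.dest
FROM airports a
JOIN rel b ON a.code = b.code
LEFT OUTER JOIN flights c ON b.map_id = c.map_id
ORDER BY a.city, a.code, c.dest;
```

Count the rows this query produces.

1

Evaluate left to right. First `airports a INNER JOIN rel b` on code: 1 row(s).
Then LEFT JOIN `flights c` on map_id: each of those 1 rows is kept; rows whose b.map_id has no match in c get NULL for c's columns.
Result: 1 row(s).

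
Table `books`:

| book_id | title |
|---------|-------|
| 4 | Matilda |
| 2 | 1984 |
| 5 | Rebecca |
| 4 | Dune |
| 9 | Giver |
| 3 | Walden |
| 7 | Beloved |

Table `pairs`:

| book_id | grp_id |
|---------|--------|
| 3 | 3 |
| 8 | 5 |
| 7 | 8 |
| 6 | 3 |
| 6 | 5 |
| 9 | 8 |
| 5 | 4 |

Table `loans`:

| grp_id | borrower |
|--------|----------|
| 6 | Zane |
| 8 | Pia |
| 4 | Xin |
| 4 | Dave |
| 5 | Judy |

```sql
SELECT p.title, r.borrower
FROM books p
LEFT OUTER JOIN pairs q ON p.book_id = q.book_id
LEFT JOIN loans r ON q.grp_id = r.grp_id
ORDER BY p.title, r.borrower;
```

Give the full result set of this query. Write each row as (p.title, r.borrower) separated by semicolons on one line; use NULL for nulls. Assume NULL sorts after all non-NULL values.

Joins associate left-to-right: books LEFT JOIN pairs on book_id gives 7 intermediate row(s).
Then LEFT JOIN `loans r` on grp_id: each of those 7 rows is kept; rows whose q.grp_id has no match in r get NULL for r's columns.

(1984, NULL); (Beloved, Pia); (Dune, NULL); (Giver, Pia); (Matilda, NULL); (Rebecca, Dave); (Rebecca, Xin); (Walden, NULL)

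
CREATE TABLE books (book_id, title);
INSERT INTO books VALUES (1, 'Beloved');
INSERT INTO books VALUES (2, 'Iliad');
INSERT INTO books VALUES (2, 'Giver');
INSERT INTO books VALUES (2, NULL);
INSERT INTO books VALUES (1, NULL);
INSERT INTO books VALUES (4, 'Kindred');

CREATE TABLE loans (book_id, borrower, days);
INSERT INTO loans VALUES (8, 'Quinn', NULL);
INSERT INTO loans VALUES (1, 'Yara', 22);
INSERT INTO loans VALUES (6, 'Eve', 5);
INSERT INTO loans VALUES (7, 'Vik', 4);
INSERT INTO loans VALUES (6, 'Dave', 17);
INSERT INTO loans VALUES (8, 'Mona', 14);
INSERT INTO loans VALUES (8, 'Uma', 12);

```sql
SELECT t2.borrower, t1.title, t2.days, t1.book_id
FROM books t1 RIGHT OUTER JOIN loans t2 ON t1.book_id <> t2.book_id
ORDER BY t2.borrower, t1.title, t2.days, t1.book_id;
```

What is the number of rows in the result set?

RIGHT JOIN keeps every row from `loans`; unmatched rows get NULL for `books`'s columns.
Matching on t1.book_id <> t2.book_id.
Matched pairs: 40; unmatched t2 rows kept: 0.
Total: 40 rows.

40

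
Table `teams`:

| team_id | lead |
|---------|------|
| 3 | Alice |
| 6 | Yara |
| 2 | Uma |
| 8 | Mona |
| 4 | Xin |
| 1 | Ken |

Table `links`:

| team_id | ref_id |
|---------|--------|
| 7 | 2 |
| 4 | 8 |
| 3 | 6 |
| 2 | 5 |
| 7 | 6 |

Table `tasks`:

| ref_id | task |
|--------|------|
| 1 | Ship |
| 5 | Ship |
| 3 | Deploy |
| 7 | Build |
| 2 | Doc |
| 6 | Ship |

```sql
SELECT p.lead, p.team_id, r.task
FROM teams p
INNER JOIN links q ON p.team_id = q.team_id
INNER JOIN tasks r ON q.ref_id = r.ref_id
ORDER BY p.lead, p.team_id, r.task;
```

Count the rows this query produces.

2

Step 1 — p INNER JOIN q on team_id → 3 row(s).
Then INNER JOIN `tasks r` on ref_id: keep only rows whose q.ref_id appears in r.
Result: 2 row(s).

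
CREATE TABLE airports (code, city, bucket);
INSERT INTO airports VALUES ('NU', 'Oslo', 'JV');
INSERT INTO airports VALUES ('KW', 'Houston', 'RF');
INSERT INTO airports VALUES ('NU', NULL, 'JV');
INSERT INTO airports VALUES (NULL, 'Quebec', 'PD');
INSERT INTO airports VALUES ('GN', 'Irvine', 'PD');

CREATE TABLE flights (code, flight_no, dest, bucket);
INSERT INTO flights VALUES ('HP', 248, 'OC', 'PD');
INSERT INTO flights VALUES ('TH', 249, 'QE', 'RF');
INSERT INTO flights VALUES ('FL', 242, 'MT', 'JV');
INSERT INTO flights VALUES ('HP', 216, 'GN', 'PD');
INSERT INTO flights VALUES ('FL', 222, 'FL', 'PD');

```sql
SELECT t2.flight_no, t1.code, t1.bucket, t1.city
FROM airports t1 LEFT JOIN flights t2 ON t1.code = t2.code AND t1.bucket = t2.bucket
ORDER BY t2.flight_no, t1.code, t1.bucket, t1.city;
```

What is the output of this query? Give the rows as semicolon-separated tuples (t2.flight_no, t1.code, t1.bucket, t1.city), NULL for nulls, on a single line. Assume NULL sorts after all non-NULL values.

LEFT JOIN keeps every row from `airports`; unmatched rows get NULL for `flights`'s columns.
Matching on t1.code = t2.code AND t1.bucket = t2.bucket. A NULL in a compared column never satisfies the condition.
- t1 row (code=NU, bucket=JV): no match → kept, t2 columns NULL.
- t1 row (code=KW, bucket=RF): no match → kept, t2 columns NULL.
- t1 row (code=NU, bucket=JV): no match → kept, t2 columns NULL.
- t1 row (code=NULL, bucket=PD): no match → kept, t2 columns NULL.
- t1 row (code=GN, bucket=PD): no match → kept, t2 columns NULL.
After projecting and ordering:
t2.flight_no | t1.code | t1.bucket | t1.city
NULL | GN | PD | Irvine
NULL | KW | RF | Houston
NULL | NU | JV | Oslo
NULL | NU | JV | NULL
NULL | NULL | PD | Quebec

(NULL, GN, PD, Irvine); (NULL, KW, RF, Houston); (NULL, NU, JV, Oslo); (NULL, NU, JV, NULL); (NULL, NULL, PD, Quebec)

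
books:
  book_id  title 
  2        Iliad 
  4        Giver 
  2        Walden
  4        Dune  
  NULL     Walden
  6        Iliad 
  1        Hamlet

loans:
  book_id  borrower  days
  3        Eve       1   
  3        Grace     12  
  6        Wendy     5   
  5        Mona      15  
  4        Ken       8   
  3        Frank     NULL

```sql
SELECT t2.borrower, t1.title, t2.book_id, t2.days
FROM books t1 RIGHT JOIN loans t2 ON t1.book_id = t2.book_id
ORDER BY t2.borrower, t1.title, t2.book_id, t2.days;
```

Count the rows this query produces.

7

RIGHT JOIN keeps every row from `loans`; unmatched rows get NULL for `books`'s columns.
Matching on t1.book_id = t2.book_id. A NULL in a compared column never satisfies the condition.
Matched pairs: 3; unmatched t2 rows kept: 4.
Total: 3 matched + 4 padded = 7 rows.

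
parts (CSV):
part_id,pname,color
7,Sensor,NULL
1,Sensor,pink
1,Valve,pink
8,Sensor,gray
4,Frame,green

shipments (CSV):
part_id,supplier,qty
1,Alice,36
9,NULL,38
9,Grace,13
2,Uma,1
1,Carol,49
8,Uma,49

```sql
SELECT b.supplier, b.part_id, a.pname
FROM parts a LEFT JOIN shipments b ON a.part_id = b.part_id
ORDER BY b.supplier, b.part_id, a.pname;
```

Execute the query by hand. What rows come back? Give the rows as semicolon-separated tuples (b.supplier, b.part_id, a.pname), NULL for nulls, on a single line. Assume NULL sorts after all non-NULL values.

(Alice, 1, Sensor); (Alice, 1, Valve); (Carol, 1, Sensor); (Carol, 1, Valve); (Uma, 8, Sensor); (NULL, NULL, Frame); (NULL, NULL, Sensor)

LEFT JOIN keeps every row from `parts`; unmatched rows get NULL for `shipments`'s columns.
Matching on a.part_id = b.part_id.
Matched pairs: 5; unmatched a rows kept: 2.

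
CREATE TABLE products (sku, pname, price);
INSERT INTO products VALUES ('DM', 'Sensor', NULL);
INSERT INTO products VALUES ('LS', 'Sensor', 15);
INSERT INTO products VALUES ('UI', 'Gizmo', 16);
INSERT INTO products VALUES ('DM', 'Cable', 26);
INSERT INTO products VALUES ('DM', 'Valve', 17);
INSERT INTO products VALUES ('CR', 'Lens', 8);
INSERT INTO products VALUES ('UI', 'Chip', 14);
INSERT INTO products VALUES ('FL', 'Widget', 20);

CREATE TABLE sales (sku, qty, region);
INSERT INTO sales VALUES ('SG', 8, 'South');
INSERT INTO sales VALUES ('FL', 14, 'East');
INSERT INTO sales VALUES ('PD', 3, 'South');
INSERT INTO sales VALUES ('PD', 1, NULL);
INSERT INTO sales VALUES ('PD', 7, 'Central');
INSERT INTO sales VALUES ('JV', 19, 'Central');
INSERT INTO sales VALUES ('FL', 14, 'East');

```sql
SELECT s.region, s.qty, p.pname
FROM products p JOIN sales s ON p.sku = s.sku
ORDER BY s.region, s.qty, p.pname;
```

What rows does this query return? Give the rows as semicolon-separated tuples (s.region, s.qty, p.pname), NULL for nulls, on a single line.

INNER JOIN keeps only pairs where the ON condition holds.
Matching on p.sku = s.sku.
- sku=DM: no matching s row, dropped.
- sku=LS: no matching s row, dropped.
- sku=UI: no matching s row, dropped.
- sku=DM: no matching s row, dropped.
- sku=DM: no matching s row, dropped.
- sku=CR: no matching s row, dropped.
- sku=UI: no matching s row, dropped.
- sku=FL: 2 matching s row(s), so 2 row(s) emitted.
After projecting and ordering:
s.region | s.qty | p.pname
East | 14 | Widget
East | 14 | Widget

(East, 14, Widget); (East, 14, Widget)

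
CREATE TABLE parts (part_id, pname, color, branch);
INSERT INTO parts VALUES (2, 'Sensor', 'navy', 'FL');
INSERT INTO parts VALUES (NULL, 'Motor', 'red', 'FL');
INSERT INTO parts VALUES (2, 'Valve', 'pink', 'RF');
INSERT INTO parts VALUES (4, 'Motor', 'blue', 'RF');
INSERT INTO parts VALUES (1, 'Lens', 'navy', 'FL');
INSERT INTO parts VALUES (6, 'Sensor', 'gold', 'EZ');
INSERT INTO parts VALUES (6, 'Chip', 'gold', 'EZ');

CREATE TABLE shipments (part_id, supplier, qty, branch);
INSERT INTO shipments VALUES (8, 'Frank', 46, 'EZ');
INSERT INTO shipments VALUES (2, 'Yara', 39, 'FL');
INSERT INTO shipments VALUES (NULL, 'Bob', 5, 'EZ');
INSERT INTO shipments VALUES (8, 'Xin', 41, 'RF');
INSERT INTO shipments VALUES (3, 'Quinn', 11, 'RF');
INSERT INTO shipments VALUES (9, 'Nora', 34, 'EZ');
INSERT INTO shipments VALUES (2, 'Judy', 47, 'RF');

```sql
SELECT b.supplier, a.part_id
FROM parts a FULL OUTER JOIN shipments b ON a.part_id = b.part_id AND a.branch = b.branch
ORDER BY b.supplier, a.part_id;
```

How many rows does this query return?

FULL OUTER JOIN keeps every row from both sides; unmatched rows get NULL for the other side's columns.
Matching on a.part_id = b.part_id AND a.branch = b.branch. A NULL in a compared column never satisfies the condition.
- a row (part_id=2, branch=FL): matches 1 b row(s) → 1 output row(s).
- a row (part_id=NULL, branch=FL): no match → kept, b columns NULL.
- a row (part_id=2, branch=RF): matches 1 b row(s) → 1 output row(s).
- a row (part_id=4, branch=RF): no match → kept, b columns NULL.
- a row (part_id=1, branch=FL): no match → kept, b columns NULL.
- a row (part_id=6, branch=EZ): no match → kept, b columns NULL.
- a row (part_id=6, branch=EZ): no match → kept, b columns NULL.
- 5 b row(s) had no a match → kept, a columns NULL.
Total: 2 matched + 10 padded = 12 rows.

12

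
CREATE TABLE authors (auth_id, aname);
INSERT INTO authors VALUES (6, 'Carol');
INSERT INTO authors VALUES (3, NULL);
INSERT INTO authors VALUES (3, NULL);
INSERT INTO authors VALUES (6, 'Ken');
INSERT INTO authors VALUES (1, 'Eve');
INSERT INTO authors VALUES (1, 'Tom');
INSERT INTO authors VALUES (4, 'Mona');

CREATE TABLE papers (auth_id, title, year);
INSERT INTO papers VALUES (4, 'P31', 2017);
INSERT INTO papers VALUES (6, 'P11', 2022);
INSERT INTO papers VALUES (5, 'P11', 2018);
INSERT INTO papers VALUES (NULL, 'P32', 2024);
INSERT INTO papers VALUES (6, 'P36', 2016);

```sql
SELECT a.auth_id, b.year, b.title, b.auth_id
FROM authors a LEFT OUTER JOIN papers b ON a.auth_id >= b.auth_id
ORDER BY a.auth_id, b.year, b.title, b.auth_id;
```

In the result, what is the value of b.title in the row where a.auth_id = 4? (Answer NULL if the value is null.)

P31

LEFT JOIN keeps every row from `authors`; unmatched rows get NULL for `papers`'s columns.
Matching on a.auth_id >= b.auth_id. A NULL in a compared column never satisfies the condition.
Matched pairs: 9; unmatched a rows kept: 4.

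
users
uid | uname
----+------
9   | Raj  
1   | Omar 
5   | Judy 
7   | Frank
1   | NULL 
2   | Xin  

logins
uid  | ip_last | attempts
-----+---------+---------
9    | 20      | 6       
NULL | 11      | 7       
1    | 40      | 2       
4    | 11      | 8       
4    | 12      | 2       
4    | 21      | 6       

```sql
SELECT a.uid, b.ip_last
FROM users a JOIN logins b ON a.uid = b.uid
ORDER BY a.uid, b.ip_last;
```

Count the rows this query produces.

3

INNER JOIN keeps only pairs where the ON condition holds.
Matching on a.uid = b.uid. A NULL in a compared column never satisfies the condition.
- a row (uid=9): matches 1 b row(s) → 1 output row(s).
- a row (uid=1): matches 1 b row(s) → 1 output row(s).
- a row (uid=5): no match → dropped.
- a row (uid=7): no match → dropped.
- a row (uid=1): matches 1 b row(s) → 1 output row(s).
- a row (uid=2): no match → dropped.
Total: 3 rows.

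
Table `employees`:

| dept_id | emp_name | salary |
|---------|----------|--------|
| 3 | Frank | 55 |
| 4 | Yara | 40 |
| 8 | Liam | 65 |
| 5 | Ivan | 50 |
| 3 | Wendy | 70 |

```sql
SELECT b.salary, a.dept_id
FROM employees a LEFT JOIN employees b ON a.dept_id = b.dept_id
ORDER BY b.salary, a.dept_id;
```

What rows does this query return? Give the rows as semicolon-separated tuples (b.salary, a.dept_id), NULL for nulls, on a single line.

LEFT JOIN keeps every row from `employees a`; unmatched rows get NULL for `employees b`'s columns.
Matching on a.dept_id = b.dept_id.
Matched pairs: 7; unmatched a rows kept: 0.

(40, 4); (50, 5); (55, 3); (55, 3); (65, 8); (70, 3); (70, 3)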